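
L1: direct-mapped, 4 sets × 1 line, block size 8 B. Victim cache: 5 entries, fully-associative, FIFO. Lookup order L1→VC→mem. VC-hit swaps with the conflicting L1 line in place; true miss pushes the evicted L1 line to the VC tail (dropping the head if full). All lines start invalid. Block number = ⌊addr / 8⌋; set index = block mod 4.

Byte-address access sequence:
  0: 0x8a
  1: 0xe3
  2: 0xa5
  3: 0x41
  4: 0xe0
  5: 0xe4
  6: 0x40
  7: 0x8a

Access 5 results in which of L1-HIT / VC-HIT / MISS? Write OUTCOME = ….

OUTCOME = L1-HIT

  [0] addr=0x8a blk=17 s=1: MISS | VC []
  [1] addr=0xe3 blk=28 s=0: MISS | VC []
  [2] addr=0xa5 blk=20 s=0: MISS | VC [28]
  [3] addr=0x41 blk=8 s=0: MISS | VC [28, 20]
  [4] addr=0xe0 blk=28 s=0: VC-HIT | VC [8, 20]
  [5] addr=0xe4 blk=28 s=0: L1-HIT | VC [8, 20]
  [6] addr=0x40 blk=8 s=0: VC-HIT | VC [28, 20]
  [7] addr=0x8a blk=17 s=1: L1-HIT | VC [28, 20]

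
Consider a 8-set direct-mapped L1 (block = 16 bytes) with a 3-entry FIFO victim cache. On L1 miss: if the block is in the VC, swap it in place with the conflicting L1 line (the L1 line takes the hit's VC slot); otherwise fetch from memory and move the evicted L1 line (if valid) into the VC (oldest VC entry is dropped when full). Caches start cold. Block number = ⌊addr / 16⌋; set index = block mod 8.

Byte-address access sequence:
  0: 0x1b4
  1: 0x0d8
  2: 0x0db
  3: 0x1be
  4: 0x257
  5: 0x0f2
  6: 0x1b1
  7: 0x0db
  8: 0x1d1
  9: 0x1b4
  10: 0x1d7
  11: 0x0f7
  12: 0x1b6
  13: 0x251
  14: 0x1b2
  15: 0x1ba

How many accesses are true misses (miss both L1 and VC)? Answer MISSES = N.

MISSES = 5

  [0] addr=0x1b4 blk=27 s=3: MISS | VC []
  [1] addr=0xd8 blk=13 s=5: MISS | VC []
  [2] addr=0xdb blk=13 s=5: L1-HIT | VC []
  [3] addr=0x1be blk=27 s=3: L1-HIT | VC []
  [4] addr=0x257 blk=37 s=5: MISS | VC [13]
  [5] addr=0xf2 blk=15 s=7: MISS | VC [13]
  [6] addr=0x1b1 blk=27 s=3: L1-HIT | VC [13]
  [7] addr=0xdb blk=13 s=5: VC-HIT | VC [37]
  [8] addr=0x1d1 blk=29 s=5: MISS | VC [37, 13]
  [9] addr=0x1b4 blk=27 s=3: L1-HIT | VC [37, 13]
  [10] addr=0x1d7 blk=29 s=5: L1-HIT | VC [37, 13]
  [11] addr=0xf7 blk=15 s=7: L1-HIT | VC [37, 13]
  [12] addr=0x1b6 blk=27 s=3: L1-HIT | VC [37, 13]
  [13] addr=0x251 blk=37 s=5: VC-HIT | VC [29, 13]
  [14] addr=0x1b2 blk=27 s=3: L1-HIT | VC [29, 13]
  [15] addr=0x1ba blk=27 s=3: L1-HIT | VC [29, 13]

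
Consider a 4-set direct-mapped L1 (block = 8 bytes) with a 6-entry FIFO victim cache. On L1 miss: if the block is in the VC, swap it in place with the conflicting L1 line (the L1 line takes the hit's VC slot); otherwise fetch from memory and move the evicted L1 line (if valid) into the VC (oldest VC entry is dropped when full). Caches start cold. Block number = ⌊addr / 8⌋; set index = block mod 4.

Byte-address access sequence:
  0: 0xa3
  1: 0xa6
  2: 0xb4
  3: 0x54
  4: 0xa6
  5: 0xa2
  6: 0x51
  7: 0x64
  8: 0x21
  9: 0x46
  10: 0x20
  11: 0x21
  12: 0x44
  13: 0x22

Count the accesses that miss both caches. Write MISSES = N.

  [0] addr=0xa3 blk=20 s=0: MISS | VC []
  [1] addr=0xa6 blk=20 s=0: L1-HIT | VC []
  [2] addr=0xb4 blk=22 s=2: MISS | VC []
  [3] addr=0x54 blk=10 s=2: MISS | VC [22]
  [4] addr=0xa6 blk=20 s=0: L1-HIT | VC [22]
  [5] addr=0xa2 blk=20 s=0: L1-HIT | VC [22]
  [6] addr=0x51 blk=10 s=2: L1-HIT | VC [22]
  [7] addr=0x64 blk=12 s=0: MISS | VC [22, 20]
  [8] addr=0x21 blk=4 s=0: MISS | VC [22, 20, 12]
  [9] addr=0x46 blk=8 s=0: MISS | VC [22, 20, 12, 4]
  [10] addr=0x20 blk=4 s=0: VC-HIT | VC [22, 20, 12, 8]
  [11] addr=0x21 blk=4 s=0: L1-HIT | VC [22, 20, 12, 8]
  [12] addr=0x44 blk=8 s=0: VC-HIT | VC [22, 20, 12, 4]
  [13] addr=0x22 blk=4 s=0: VC-HIT | VC [22, 20, 12, 8]

MISSES = 6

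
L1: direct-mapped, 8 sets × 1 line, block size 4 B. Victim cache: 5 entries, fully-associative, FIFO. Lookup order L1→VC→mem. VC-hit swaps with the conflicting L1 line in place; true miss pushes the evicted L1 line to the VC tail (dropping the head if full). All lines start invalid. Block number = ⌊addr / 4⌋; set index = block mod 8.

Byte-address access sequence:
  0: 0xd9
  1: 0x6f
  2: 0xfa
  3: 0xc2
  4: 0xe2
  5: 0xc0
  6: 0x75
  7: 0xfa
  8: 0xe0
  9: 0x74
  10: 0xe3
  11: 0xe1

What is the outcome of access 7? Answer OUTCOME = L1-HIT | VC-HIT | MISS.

0: 0xd9 (blk 54, set 6) → MISS  vc=[]
1: 0x6f (blk 27, set 3) → MISS  vc=[]
2: 0xfa (blk 62, set 6) → MISS  vc=[54]
3: 0xc2 (blk 48, set 0) → MISS  vc=[54]
4: 0xe2 (blk 56, set 0) → MISS  vc=[54, 48]
5: 0xc0 (blk 48, set 0) → VC-HIT  vc=[54, 56]
6: 0x75 (blk 29, set 5) → MISS  vc=[54, 56]
7: 0xfa (blk 62, set 6) → L1-HIT  vc=[54, 56]
8: 0xe0 (blk 56, set 0) → VC-HIT  vc=[54, 48]
9: 0x74 (blk 29, set 5) → L1-HIT  vc=[54, 48]
10: 0xe3 (blk 56, set 0) → L1-HIT  vc=[54, 48]
11: 0xe1 (blk 56, set 0) → L1-HIT  vc=[54, 48]

OUTCOME = L1-HIT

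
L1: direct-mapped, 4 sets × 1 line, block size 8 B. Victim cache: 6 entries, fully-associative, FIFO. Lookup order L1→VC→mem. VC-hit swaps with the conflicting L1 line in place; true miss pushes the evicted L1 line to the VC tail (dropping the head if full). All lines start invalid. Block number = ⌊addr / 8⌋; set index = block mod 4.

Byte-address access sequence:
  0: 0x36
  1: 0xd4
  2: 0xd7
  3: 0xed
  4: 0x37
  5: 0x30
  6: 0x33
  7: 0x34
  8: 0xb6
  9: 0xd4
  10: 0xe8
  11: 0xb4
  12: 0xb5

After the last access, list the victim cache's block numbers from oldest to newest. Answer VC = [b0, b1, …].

#0 0x36→b6/s2 MISS; vc=[]
#1 0xd4→b26/s2 MISS; vc=[6]
#2 0xd7→b26/s2 L1-HIT; vc=[6]
#3 0xed→b29/s1 MISS; vc=[6]
#4 0x37→b6/s2 VC-HIT; vc=[26]
#5 0x30→b6/s2 L1-HIT; vc=[26]
#6 0x33→b6/s2 L1-HIT; vc=[26]
#7 0x34→b6/s2 L1-HIT; vc=[26]
#8 0xb6→b22/s2 MISS; vc=[26,6]
#9 0xd4→b26/s2 VC-HIT; vc=[22,6]
#10 0xe8→b29/s1 L1-HIT; vc=[22,6]
#11 0xb4→b22/s2 VC-HIT; vc=[26,6]
#12 0xb5→b22/s2 L1-HIT; vc=[26,6]

VC = [26, 6]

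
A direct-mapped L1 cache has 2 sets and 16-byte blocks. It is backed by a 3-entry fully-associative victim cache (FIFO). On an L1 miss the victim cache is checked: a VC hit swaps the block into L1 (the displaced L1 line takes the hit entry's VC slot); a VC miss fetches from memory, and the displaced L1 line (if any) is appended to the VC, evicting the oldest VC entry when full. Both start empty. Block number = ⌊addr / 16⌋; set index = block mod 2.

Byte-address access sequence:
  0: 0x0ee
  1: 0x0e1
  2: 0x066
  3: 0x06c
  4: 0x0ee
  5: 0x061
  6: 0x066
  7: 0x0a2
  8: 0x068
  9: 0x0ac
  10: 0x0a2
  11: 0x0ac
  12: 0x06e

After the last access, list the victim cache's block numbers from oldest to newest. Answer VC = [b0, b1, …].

#0 0xee→b14/s0 MISS; vc=[]
#1 0xe1→b14/s0 L1-HIT; vc=[]
#2 0x66→b6/s0 MISS; vc=[14]
#3 0x6c→b6/s0 L1-HIT; vc=[14]
#4 0xee→b14/s0 VC-HIT; vc=[6]
#5 0x61→b6/s0 VC-HIT; vc=[14]
#6 0x66→b6/s0 L1-HIT; vc=[14]
#7 0xa2→b10/s0 MISS; vc=[14,6]
#8 0x68→b6/s0 VC-HIT; vc=[14,10]
#9 0xac→b10/s0 VC-HIT; vc=[14,6]
#10 0xa2→b10/s0 L1-HIT; vc=[14,6]
#11 0xac→b10/s0 L1-HIT; vc=[14,6]
#12 0x6e→b6/s0 VC-HIT; vc=[14,10]

VC = [14, 10]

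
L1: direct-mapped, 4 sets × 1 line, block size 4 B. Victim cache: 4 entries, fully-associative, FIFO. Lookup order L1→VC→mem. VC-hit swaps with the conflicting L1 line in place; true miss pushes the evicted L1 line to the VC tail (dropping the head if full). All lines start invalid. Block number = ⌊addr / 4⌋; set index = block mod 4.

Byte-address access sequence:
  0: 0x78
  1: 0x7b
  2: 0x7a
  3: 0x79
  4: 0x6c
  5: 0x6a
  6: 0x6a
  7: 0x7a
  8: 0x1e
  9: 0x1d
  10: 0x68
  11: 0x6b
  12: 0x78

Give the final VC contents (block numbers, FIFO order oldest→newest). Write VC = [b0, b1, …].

VC = [26, 27]

0: 0x78 (blk 30, set 2) → MISS  vc=[]
1: 0x7b (blk 30, set 2) → L1-HIT  vc=[]
2: 0x7a (blk 30, set 2) → L1-HIT  vc=[]
3: 0x79 (blk 30, set 2) → L1-HIT  vc=[]
4: 0x6c (blk 27, set 3) → MISS  vc=[]
5: 0x6a (blk 26, set 2) → MISS  vc=[30]
6: 0x6a (blk 26, set 2) → L1-HIT  vc=[30]
7: 0x7a (blk 30, set 2) → VC-HIT  vc=[26]
8: 0x1e (blk 7, set 3) → MISS  vc=[26, 27]
9: 0x1d (blk 7, set 3) → L1-HIT  vc=[26, 27]
10: 0x68 (blk 26, set 2) → VC-HIT  vc=[30, 27]
11: 0x6b (blk 26, set 2) → L1-HIT  vc=[30, 27]
12: 0x78 (blk 30, set 2) → VC-HIT  vc=[26, 27]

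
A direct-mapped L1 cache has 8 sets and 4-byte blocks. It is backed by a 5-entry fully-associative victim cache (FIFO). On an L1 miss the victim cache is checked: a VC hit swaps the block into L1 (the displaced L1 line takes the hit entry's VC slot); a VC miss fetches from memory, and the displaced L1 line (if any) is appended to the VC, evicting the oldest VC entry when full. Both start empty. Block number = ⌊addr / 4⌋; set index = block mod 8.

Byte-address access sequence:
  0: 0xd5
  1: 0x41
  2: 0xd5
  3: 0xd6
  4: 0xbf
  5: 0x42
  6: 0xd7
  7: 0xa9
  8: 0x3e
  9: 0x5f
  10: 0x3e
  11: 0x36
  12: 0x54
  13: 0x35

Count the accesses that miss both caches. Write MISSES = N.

  [0] addr=0xd5 blk=53 s=5: MISS | VC []
  [1] addr=0x41 blk=16 s=0: MISS | VC []
  [2] addr=0xd5 blk=53 s=5: L1-HIT | VC []
  [3] addr=0xd6 blk=53 s=5: L1-HIT | VC []
  [4] addr=0xbf blk=47 s=7: MISS | VC []
  [5] addr=0x42 blk=16 s=0: L1-HIT | VC []
  [6] addr=0xd7 blk=53 s=5: L1-HIT | VC []
  [7] addr=0xa9 blk=42 s=2: MISS | VC []
  [8] addr=0x3e blk=15 s=7: MISS | VC [47]
  [9] addr=0x5f blk=23 s=7: MISS | VC [47, 15]
  [10] addr=0x3e blk=15 s=7: VC-HIT | VC [47, 23]
  [11] addr=0x36 blk=13 s=5: MISS | VC [47, 23, 53]
  [12] addr=0x54 blk=21 s=5: MISS | VC [47, 23, 53, 13]
  [13] addr=0x35 blk=13 s=5: VC-HIT | VC [47, 23, 53, 21]

MISSES = 8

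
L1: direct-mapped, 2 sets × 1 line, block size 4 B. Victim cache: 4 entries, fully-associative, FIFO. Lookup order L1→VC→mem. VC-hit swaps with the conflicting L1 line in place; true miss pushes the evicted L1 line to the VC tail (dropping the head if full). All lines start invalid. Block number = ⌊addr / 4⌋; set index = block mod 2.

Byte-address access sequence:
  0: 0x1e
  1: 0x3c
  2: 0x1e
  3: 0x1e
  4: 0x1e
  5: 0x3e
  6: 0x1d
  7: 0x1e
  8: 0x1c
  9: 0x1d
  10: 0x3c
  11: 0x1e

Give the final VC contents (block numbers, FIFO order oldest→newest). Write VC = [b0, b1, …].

#0 0x1e→b7/s1 MISS; vc=[]
#1 0x3c→b15/s1 MISS; vc=[7]
#2 0x1e→b7/s1 VC-HIT; vc=[15]
#3 0x1e→b7/s1 L1-HIT; vc=[15]
#4 0x1e→b7/s1 L1-HIT; vc=[15]
#5 0x3e→b15/s1 VC-HIT; vc=[7]
#6 0x1d→b7/s1 VC-HIT; vc=[15]
#7 0x1e→b7/s1 L1-HIT; vc=[15]
#8 0x1c→b7/s1 L1-HIT; vc=[15]
#9 0x1d→b7/s1 L1-HIT; vc=[15]
#10 0x3c→b15/s1 VC-HIT; vc=[7]
#11 0x1e→b7/s1 VC-HIT; vc=[15]

VC = [15]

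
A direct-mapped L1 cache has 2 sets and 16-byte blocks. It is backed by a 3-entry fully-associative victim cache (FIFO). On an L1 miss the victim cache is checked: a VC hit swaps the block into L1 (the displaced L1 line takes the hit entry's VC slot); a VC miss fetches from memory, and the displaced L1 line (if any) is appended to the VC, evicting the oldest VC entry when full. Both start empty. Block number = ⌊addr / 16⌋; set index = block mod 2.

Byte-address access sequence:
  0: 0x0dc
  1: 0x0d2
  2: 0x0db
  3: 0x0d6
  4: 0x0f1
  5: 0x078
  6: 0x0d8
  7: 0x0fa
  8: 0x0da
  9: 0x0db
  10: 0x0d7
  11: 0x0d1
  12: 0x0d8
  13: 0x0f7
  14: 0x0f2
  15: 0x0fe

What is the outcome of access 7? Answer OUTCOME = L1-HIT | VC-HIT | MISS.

#0 0xdc→b13/s1 MISS; vc=[]
#1 0xd2→b13/s1 L1-HIT; vc=[]
#2 0xdb→b13/s1 L1-HIT; vc=[]
#3 0xd6→b13/s1 L1-HIT; vc=[]
#4 0xf1→b15/s1 MISS; vc=[13]
#5 0x78→b7/s1 MISS; vc=[13,15]
#6 0xd8→b13/s1 VC-HIT; vc=[7,15]
#7 0xfa→b15/s1 VC-HIT; vc=[7,13]
#8 0xda→b13/s1 VC-HIT; vc=[7,15]
#9 0xdb→b13/s1 L1-HIT; vc=[7,15]
#10 0xd7→b13/s1 L1-HIT; vc=[7,15]
#11 0xd1→b13/s1 L1-HIT; vc=[7,15]
#12 0xd8→b13/s1 L1-HIT; vc=[7,15]
#13 0xf7→b15/s1 VC-HIT; vc=[7,13]
#14 0xf2→b15/s1 L1-HIT; vc=[7,13]
#15 0xfe→b15/s1 L1-HIT; vc=[7,13]

OUTCOME = VC-HIT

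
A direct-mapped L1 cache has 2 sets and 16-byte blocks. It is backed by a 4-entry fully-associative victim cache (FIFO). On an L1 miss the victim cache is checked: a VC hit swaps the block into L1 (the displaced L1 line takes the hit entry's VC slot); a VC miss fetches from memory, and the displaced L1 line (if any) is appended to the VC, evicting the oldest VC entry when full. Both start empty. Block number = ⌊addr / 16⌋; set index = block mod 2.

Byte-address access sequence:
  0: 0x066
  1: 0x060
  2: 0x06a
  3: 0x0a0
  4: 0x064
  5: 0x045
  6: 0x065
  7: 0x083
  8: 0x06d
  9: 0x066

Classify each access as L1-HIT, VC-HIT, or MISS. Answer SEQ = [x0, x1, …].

  [0] addr=0x66 blk=6 s=0: MISS | VC []
  [1] addr=0x60 blk=6 s=0: L1-HIT | VC []
  [2] addr=0x6a blk=6 s=0: L1-HIT | VC []
  [3] addr=0xa0 blk=10 s=0: MISS | VC [6]
  [4] addr=0x64 blk=6 s=0: VC-HIT | VC [10]
  [5] addr=0x45 blk=4 s=0: MISS | VC [10, 6]
  [6] addr=0x65 blk=6 s=0: VC-HIT | VC [10, 4]
  [7] addr=0x83 blk=8 s=0: MISS | VC [10, 4, 6]
  [8] addr=0x6d blk=6 s=0: VC-HIT | VC [10, 4, 8]
  [9] addr=0x66 blk=6 s=0: L1-HIT | VC [10, 4, 8]

SEQ = [MISS, L1-HIT, L1-HIT, MISS, VC-HIT, MISS, VC-HIT, MISS, VC-HIT, L1-HIT]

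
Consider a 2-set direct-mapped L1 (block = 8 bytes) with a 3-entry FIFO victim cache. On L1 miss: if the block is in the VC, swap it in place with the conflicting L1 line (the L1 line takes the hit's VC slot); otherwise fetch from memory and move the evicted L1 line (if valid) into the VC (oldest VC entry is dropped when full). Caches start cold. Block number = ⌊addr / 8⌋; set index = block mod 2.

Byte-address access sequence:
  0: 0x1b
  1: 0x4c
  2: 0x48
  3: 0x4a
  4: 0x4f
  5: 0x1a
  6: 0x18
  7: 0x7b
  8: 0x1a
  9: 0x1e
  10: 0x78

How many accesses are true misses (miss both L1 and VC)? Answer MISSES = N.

MISSES = 3

0: 0x1b (blk 3, set 1) → MISS  vc=[]
1: 0x4c (blk 9, set 1) → MISS  vc=[3]
2: 0x48 (blk 9, set 1) → L1-HIT  vc=[3]
3: 0x4a (blk 9, set 1) → L1-HIT  vc=[3]
4: 0x4f (blk 9, set 1) → L1-HIT  vc=[3]
5: 0x1a (blk 3, set 1) → VC-HIT  vc=[9]
6: 0x18 (blk 3, set 1) → L1-HIT  vc=[9]
7: 0x7b (blk 15, set 1) → MISS  vc=[9, 3]
8: 0x1a (blk 3, set 1) → VC-HIT  vc=[9, 15]
9: 0x1e (blk 3, set 1) → L1-HIT  vc=[9, 15]
10: 0x78 (blk 15, set 1) → VC-HIT  vc=[9, 3]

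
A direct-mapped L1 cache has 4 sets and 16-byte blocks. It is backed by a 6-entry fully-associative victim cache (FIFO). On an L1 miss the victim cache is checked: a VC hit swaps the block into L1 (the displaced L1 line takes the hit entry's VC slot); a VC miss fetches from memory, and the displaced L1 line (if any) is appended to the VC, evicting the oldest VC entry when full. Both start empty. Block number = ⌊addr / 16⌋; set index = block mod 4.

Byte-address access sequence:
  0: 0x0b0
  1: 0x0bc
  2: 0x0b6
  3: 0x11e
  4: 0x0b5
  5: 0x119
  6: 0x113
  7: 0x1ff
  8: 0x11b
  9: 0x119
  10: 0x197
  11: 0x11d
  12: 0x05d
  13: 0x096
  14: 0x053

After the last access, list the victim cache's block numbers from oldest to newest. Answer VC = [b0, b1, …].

#0 0xb0→b11/s3 MISS; vc=[]
#1 0xbc→b11/s3 L1-HIT; vc=[]
#2 0xb6→b11/s3 L1-HIT; vc=[]
#3 0x11e→b17/s1 MISS; vc=[]
#4 0xb5→b11/s3 L1-HIT; vc=[]
#5 0x119→b17/s1 L1-HIT; vc=[]
#6 0x113→b17/s1 L1-HIT; vc=[]
#7 0x1ff→b31/s3 MISS; vc=[11]
#8 0x11b→b17/s1 L1-HIT; vc=[11]
#9 0x119→b17/s1 L1-HIT; vc=[11]
#10 0x197→b25/s1 MISS; vc=[11,17]
#11 0x11d→b17/s1 VC-HIT; vc=[11,25]
#12 0x5d→b5/s1 MISS; vc=[11,25,17]
#13 0x96→b9/s1 MISS; vc=[11,25,17,5]
#14 0x53→b5/s1 VC-HIT; vc=[11,25,17,9]

VC = [11, 25, 17, 9]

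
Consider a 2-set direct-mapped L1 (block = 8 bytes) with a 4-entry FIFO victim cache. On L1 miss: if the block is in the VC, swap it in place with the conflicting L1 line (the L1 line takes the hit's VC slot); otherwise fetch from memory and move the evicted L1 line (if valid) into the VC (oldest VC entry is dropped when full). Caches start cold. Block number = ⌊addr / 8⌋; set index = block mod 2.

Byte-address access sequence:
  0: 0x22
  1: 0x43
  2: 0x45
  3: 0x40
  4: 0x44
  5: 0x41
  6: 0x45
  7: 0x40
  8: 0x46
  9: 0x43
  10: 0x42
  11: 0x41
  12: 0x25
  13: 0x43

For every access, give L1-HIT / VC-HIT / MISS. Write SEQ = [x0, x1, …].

  [0] addr=0x22 blk=4 s=0: MISS | VC []
  [1] addr=0x43 blk=8 s=0: MISS | VC [4]
  [2] addr=0x45 blk=8 s=0: L1-HIT | VC [4]
  [3] addr=0x40 blk=8 s=0: L1-HIT | VC [4]
  [4] addr=0x44 blk=8 s=0: L1-HIT | VC [4]
  [5] addr=0x41 blk=8 s=0: L1-HIT | VC [4]
  [6] addr=0x45 blk=8 s=0: L1-HIT | VC [4]
  [7] addr=0x40 blk=8 s=0: L1-HIT | VC [4]
  [8] addr=0x46 blk=8 s=0: L1-HIT | VC [4]
  [9] addr=0x43 blk=8 s=0: L1-HIT | VC [4]
  [10] addr=0x42 blk=8 s=0: L1-HIT | VC [4]
  [11] addr=0x41 blk=8 s=0: L1-HIT | VC [4]
  [12] addr=0x25 blk=4 s=0: VC-HIT | VC [8]
  [13] addr=0x43 blk=8 s=0: VC-HIT | VC [4]

SEQ = [MISS, MISS, L1-HIT, L1-HIT, L1-HIT, L1-HIT, L1-HIT, L1-HIT, L1-HIT, L1-HIT, L1-HIT, L1-HIT, VC-HIT, VC-HIT]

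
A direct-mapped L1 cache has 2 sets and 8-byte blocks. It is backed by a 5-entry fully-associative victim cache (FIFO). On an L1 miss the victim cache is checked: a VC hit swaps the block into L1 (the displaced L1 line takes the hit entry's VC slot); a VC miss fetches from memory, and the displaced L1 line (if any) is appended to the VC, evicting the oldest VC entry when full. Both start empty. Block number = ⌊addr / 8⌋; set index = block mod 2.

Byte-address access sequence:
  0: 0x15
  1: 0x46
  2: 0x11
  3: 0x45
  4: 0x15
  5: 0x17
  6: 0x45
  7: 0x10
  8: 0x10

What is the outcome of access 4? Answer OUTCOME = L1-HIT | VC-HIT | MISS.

  [0] addr=0x15 blk=2 s=0: MISS | VC []
  [1] addr=0x46 blk=8 s=0: MISS | VC [2]
  [2] addr=0x11 blk=2 s=0: VC-HIT | VC [8]
  [3] addr=0x45 blk=8 s=0: VC-HIT | VC [2]
  [4] addr=0x15 blk=2 s=0: VC-HIT | VC [8]
  [5] addr=0x17 blk=2 s=0: L1-HIT | VC [8]
  [6] addr=0x45 blk=8 s=0: VC-HIT | VC [2]
  [7] addr=0x10 blk=2 s=0: VC-HIT | VC [8]
  [8] addr=0x10 blk=2 s=0: L1-HIT | VC [8]

OUTCOME = VC-HIT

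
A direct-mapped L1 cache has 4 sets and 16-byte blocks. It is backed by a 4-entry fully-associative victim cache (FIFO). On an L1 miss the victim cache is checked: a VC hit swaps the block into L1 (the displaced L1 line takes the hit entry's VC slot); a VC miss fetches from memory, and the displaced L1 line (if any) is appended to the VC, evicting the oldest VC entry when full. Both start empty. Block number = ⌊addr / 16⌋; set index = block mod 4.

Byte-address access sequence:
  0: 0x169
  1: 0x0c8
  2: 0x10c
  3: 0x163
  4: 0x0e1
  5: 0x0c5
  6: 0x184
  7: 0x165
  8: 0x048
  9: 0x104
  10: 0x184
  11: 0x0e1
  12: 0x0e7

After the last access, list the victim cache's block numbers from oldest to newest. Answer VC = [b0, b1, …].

  [0] addr=0x169 blk=22 s=2: MISS | VC []
  [1] addr=0xc8 blk=12 s=0: MISS | VC []
  [2] addr=0x10c blk=16 s=0: MISS | VC [12]
  [3] addr=0x163 blk=22 s=2: L1-HIT | VC [12]
  [4] addr=0xe1 blk=14 s=2: MISS | VC [12, 22]
  [5] addr=0xc5 blk=12 s=0: VC-HIT | VC [16, 22]
  [6] addr=0x184 blk=24 s=0: MISS | VC [16, 22, 12]
  [7] addr=0x165 blk=22 s=2: VC-HIT | VC [16, 14, 12]
  [8] addr=0x48 blk=4 s=0: MISS | VC [16, 14, 12, 24]
  [9] addr=0x104 blk=16 s=0: VC-HIT | VC [4, 14, 12, 24]
  [10] addr=0x184 blk=24 s=0: VC-HIT | VC [4, 14, 12, 16]
  [11] addr=0xe1 blk=14 s=2: VC-HIT | VC [4, 22, 12, 16]
  [12] addr=0xe7 blk=14 s=2: L1-HIT | VC [4, 22, 12, 16]

VC = [4, 22, 12, 16]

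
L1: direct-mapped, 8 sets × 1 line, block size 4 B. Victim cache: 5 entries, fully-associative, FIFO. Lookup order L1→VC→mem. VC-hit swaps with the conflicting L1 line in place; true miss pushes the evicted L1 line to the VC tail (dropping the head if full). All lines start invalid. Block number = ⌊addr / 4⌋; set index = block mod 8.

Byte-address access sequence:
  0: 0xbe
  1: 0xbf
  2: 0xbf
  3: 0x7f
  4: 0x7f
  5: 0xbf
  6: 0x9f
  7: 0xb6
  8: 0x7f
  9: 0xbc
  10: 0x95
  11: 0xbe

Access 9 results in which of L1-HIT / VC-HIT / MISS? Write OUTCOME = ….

OUTCOME = VC-HIT

#0 0xbe→b47/s7 MISS; vc=[]
#1 0xbf→b47/s7 L1-HIT; vc=[]
#2 0xbf→b47/s7 L1-HIT; vc=[]
#3 0x7f→b31/s7 MISS; vc=[47]
#4 0x7f→b31/s7 L1-HIT; vc=[47]
#5 0xbf→b47/s7 VC-HIT; vc=[31]
#6 0x9f→b39/s7 MISS; vc=[31,47]
#7 0xb6→b45/s5 MISS; vc=[31,47]
#8 0x7f→b31/s7 VC-HIT; vc=[39,47]
#9 0xbc→b47/s7 VC-HIT; vc=[39,31]
#10 0x95→b37/s5 MISS; vc=[39,31,45]
#11 0xbe→b47/s7 L1-HIT; vc=[39,31,45]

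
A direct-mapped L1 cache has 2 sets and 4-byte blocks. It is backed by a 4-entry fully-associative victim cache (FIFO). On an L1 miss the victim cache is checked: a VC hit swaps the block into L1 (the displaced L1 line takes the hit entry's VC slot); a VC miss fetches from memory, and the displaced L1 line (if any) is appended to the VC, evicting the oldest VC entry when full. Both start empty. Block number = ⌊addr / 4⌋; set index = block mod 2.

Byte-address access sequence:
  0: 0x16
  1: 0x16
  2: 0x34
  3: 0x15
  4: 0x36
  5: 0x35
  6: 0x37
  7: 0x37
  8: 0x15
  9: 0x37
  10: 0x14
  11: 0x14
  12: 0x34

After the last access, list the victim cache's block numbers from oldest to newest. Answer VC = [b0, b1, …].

  [0] addr=0x16 blk=5 s=1: MISS | VC []
  [1] addr=0x16 blk=5 s=1: L1-HIT | VC []
  [2] addr=0x34 blk=13 s=1: MISS | VC [5]
  [3] addr=0x15 blk=5 s=1: VC-HIT | VC [13]
  [4] addr=0x36 blk=13 s=1: VC-HIT | VC [5]
  [5] addr=0x35 blk=13 s=1: L1-HIT | VC [5]
  [6] addr=0x37 blk=13 s=1: L1-HIT | VC [5]
  [7] addr=0x37 blk=13 s=1: L1-HIT | VC [5]
  [8] addr=0x15 blk=5 s=1: VC-HIT | VC [13]
  [9] addr=0x37 blk=13 s=1: VC-HIT | VC [5]
  [10] addr=0x14 blk=5 s=1: VC-HIT | VC [13]
  [11] addr=0x14 blk=5 s=1: L1-HIT | VC [13]
  [12] addr=0x34 blk=13 s=1: VC-HIT | VC [5]

VC = [5]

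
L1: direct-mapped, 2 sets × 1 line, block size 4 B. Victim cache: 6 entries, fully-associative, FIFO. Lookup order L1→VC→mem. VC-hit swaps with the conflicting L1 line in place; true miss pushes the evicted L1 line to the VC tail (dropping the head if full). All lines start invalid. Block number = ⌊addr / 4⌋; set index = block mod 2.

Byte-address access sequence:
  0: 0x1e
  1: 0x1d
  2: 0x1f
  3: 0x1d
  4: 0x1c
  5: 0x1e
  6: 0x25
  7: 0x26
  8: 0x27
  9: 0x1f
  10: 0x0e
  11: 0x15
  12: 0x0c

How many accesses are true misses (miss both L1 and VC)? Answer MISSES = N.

#0 0x1e→b7/s1 MISS; vc=[]
#1 0x1d→b7/s1 L1-HIT; vc=[]
#2 0x1f→b7/s1 L1-HIT; vc=[]
#3 0x1d→b7/s1 L1-HIT; vc=[]
#4 0x1c→b7/s1 L1-HIT; vc=[]
#5 0x1e→b7/s1 L1-HIT; vc=[]
#6 0x25→b9/s1 MISS; vc=[7]
#7 0x26→b9/s1 L1-HIT; vc=[7]
#8 0x27→b9/s1 L1-HIT; vc=[7]
#9 0x1f→b7/s1 VC-HIT; vc=[9]
#10 0xe→b3/s1 MISS; vc=[9,7]
#11 0x15→b5/s1 MISS; vc=[9,7,3]
#12 0xc→b3/s1 VC-HIT; vc=[9,7,5]

MISSES = 4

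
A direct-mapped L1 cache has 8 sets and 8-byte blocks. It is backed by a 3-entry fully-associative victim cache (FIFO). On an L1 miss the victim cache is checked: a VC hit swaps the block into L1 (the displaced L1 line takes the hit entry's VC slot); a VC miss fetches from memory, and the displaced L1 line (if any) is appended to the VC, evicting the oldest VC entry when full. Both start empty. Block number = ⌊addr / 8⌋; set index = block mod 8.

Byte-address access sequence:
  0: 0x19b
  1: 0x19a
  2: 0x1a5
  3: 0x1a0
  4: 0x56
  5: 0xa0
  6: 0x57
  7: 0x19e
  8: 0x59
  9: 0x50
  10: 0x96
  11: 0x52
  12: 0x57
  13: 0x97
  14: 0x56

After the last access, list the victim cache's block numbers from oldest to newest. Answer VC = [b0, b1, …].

  [0] addr=0x19b blk=51 s=3: MISS | VC []
  [1] addr=0x19a blk=51 s=3: L1-HIT | VC []
  [2] addr=0x1a5 blk=52 s=4: MISS | VC []
  [3] addr=0x1a0 blk=52 s=4: L1-HIT | VC []
  [4] addr=0x56 blk=10 s=2: MISS | VC []
  [5] addr=0xa0 blk=20 s=4: MISS | VC [52]
  [6] addr=0x57 blk=10 s=2: L1-HIT | VC [52]
  [7] addr=0x19e blk=51 s=3: L1-HIT | VC [52]
  [8] addr=0x59 blk=11 s=3: MISS | VC [52, 51]
  [9] addr=0x50 blk=10 s=2: L1-HIT | VC [52, 51]
  [10] addr=0x96 blk=18 s=2: MISS | VC [52, 51, 10]
  [11] addr=0x52 blk=10 s=2: VC-HIT | VC [52, 51, 18]
  [12] addr=0x57 blk=10 s=2: L1-HIT | VC [52, 51, 18]
  [13] addr=0x97 blk=18 s=2: VC-HIT | VC [52, 51, 10]
  [14] addr=0x56 blk=10 s=2: VC-HIT | VC [52, 51, 18]

VC = [52, 51, 18]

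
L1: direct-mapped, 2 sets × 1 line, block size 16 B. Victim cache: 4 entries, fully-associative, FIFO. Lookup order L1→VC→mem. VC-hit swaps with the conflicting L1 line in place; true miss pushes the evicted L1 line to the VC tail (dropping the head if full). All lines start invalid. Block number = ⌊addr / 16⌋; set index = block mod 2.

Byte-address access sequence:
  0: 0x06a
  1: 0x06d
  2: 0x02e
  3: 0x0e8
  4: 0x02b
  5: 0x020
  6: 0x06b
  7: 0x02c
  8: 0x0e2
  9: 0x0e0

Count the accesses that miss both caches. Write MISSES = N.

MISSES = 3

  [0] addr=0x6a blk=6 s=0: MISS | VC []
  [1] addr=0x6d blk=6 s=0: L1-HIT | VC []
  [2] addr=0x2e blk=2 s=0: MISS | VC [6]
  [3] addr=0xe8 blk=14 s=0: MISS | VC [6, 2]
  [4] addr=0x2b blk=2 s=0: VC-HIT | VC [6, 14]
  [5] addr=0x20 blk=2 s=0: L1-HIT | VC [6, 14]
  [6] addr=0x6b blk=6 s=0: VC-HIT | VC [2, 14]
  [7] addr=0x2c blk=2 s=0: VC-HIT | VC [6, 14]
  [8] addr=0xe2 blk=14 s=0: VC-HIT | VC [6, 2]
  [9] addr=0xe0 blk=14 s=0: L1-HIT | VC [6, 2]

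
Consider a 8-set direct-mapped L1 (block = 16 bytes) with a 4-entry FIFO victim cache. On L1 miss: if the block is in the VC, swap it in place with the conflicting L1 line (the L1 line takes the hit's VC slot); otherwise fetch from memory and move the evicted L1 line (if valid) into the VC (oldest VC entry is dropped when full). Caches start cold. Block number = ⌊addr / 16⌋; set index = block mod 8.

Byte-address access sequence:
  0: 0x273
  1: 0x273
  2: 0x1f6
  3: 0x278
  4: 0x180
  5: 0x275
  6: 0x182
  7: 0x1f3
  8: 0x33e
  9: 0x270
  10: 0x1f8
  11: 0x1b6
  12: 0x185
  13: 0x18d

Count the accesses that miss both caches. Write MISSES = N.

0: 0x273 (blk 39, set 7) → MISS  vc=[]
1: 0x273 (blk 39, set 7) → L1-HIT  vc=[]
2: 0x1f6 (blk 31, set 7) → MISS  vc=[39]
3: 0x278 (blk 39, set 7) → VC-HIT  vc=[31]
4: 0x180 (blk 24, set 0) → MISS  vc=[31]
5: 0x275 (blk 39, set 7) → L1-HIT  vc=[31]
6: 0x182 (blk 24, set 0) → L1-HIT  vc=[31]
7: 0x1f3 (blk 31, set 7) → VC-HIT  vc=[39]
8: 0x33e (blk 51, set 3) → MISS  vc=[39]
9: 0x270 (blk 39, set 7) → VC-HIT  vc=[31]
10: 0x1f8 (blk 31, set 7) → VC-HIT  vc=[39]
11: 0x1b6 (blk 27, set 3) → MISS  vc=[39, 51]
12: 0x185 (blk 24, set 0) → L1-HIT  vc=[39, 51]
13: 0x18d (blk 24, set 0) → L1-HIT  vc=[39, 51]

MISSES = 5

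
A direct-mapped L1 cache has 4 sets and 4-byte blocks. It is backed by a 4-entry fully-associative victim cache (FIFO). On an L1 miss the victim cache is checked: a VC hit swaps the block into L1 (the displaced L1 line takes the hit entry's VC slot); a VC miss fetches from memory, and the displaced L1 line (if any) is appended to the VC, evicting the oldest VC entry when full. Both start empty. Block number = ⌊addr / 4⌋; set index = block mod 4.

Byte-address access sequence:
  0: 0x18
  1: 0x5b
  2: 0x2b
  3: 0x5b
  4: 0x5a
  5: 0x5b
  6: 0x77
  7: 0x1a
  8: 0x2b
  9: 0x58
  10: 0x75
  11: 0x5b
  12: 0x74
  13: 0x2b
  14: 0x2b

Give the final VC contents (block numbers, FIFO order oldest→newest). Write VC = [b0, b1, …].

  [0] addr=0x18 blk=6 s=2: MISS | VC []
  [1] addr=0x5b blk=22 s=2: MISS | VC [6]
  [2] addr=0x2b blk=10 s=2: MISS | VC [6, 22]
  [3] addr=0x5b blk=22 s=2: VC-HIT | VC [6, 10]
  [4] addr=0x5a blk=22 s=2: L1-HIT | VC [6, 10]
  [5] addr=0x5b blk=22 s=2: L1-HIT | VC [6, 10]
  [6] addr=0x77 blk=29 s=1: MISS | VC [6, 10]
  [7] addr=0x1a blk=6 s=2: VC-HIT | VC [22, 10]
  [8] addr=0x2b blk=10 s=2: VC-HIT | VC [22, 6]
  [9] addr=0x58 blk=22 s=2: VC-HIT | VC [10, 6]
  [10] addr=0x75 blk=29 s=1: L1-HIT | VC [10, 6]
  [11] addr=0x5b blk=22 s=2: L1-HIT | VC [10, 6]
  [12] addr=0x74 blk=29 s=1: L1-HIT | VC [10, 6]
  [13] addr=0x2b blk=10 s=2: VC-HIT | VC [22, 6]
  [14] addr=0x2b blk=10 s=2: L1-HIT | VC [22, 6]

VC = [22, 6]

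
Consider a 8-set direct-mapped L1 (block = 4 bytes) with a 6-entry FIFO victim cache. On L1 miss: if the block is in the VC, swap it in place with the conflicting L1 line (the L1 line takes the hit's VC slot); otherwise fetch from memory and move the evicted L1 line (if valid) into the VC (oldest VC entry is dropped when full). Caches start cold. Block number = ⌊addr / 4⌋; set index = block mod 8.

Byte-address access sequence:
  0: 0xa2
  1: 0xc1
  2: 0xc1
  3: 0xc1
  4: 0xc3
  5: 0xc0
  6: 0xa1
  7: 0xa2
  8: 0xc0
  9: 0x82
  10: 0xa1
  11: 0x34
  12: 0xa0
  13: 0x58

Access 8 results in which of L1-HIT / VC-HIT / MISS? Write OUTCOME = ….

OUTCOME = VC-HIT

#0 0xa2→b40/s0 MISS; vc=[]
#1 0xc1→b48/s0 MISS; vc=[40]
#2 0xc1→b48/s0 L1-HIT; vc=[40]
#3 0xc1→b48/s0 L1-HIT; vc=[40]
#4 0xc3→b48/s0 L1-HIT; vc=[40]
#5 0xc0→b48/s0 L1-HIT; vc=[40]
#6 0xa1→b40/s0 VC-HIT; vc=[48]
#7 0xa2→b40/s0 L1-HIT; vc=[48]
#8 0xc0→b48/s0 VC-HIT; vc=[40]
#9 0x82→b32/s0 MISS; vc=[40,48]
#10 0xa1→b40/s0 VC-HIT; vc=[32,48]
#11 0x34→b13/s5 MISS; vc=[32,48]
#12 0xa0→b40/s0 L1-HIT; vc=[32,48]
#13 0x58→b22/s6 MISS; vc=[32,48]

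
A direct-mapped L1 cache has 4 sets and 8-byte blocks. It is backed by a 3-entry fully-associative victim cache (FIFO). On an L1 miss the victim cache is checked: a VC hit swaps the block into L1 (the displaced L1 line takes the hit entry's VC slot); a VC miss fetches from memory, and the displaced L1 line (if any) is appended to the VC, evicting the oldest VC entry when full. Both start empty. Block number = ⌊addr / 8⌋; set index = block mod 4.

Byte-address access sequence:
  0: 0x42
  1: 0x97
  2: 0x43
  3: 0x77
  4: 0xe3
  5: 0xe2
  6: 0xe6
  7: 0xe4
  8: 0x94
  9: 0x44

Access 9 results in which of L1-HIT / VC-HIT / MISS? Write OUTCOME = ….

OUTCOME = VC-HIT

#0 0x42→b8/s0 MISS; vc=[]
#1 0x97→b18/s2 MISS; vc=[]
#2 0x43→b8/s0 L1-HIT; vc=[]
#3 0x77→b14/s2 MISS; vc=[18]
#4 0xe3→b28/s0 MISS; vc=[18,8]
#5 0xe2→b28/s0 L1-HIT; vc=[18,8]
#6 0xe6→b28/s0 L1-HIT; vc=[18,8]
#7 0xe4→b28/s0 L1-HIT; vc=[18,8]
#8 0x94→b18/s2 VC-HIT; vc=[14,8]
#9 0x44→b8/s0 VC-HIT; vc=[14,28]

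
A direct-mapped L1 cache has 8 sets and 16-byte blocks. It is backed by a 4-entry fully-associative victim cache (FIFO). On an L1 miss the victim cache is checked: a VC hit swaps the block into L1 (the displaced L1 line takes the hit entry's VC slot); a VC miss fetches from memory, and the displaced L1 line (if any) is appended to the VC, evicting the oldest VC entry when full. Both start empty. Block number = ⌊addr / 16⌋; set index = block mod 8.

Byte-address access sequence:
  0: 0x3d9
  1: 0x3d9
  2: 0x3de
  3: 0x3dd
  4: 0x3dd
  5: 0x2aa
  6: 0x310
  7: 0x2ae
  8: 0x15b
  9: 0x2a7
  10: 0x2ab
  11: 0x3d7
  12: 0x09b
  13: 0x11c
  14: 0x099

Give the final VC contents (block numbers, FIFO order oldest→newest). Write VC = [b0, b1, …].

  [0] addr=0x3d9 blk=61 s=5: MISS | VC []
  [1] addr=0x3d9 blk=61 s=5: L1-HIT | VC []
  [2] addr=0x3de blk=61 s=5: L1-HIT | VC []
  [3] addr=0x3dd blk=61 s=5: L1-HIT | VC []
  [4] addr=0x3dd blk=61 s=5: L1-HIT | VC []
  [5] addr=0x2aa blk=42 s=2: MISS | VC []
  [6] addr=0x310 blk=49 s=1: MISS | VC []
  [7] addr=0x2ae blk=42 s=2: L1-HIT | VC []
  [8] addr=0x15b blk=21 s=5: MISS | VC [61]
  [9] addr=0x2a7 blk=42 s=2: L1-HIT | VC [61]
  [10] addr=0x2ab blk=42 s=2: L1-HIT | VC [61]
  [11] addr=0x3d7 blk=61 s=5: VC-HIT | VC [21]
  [12] addr=0x9b blk=9 s=1: MISS | VC [21, 49]
  [13] addr=0x11c blk=17 s=1: MISS | VC [21, 49, 9]
  [14] addr=0x99 blk=9 s=1: VC-HIT | VC [21, 49, 17]

VC = [21, 49, 17]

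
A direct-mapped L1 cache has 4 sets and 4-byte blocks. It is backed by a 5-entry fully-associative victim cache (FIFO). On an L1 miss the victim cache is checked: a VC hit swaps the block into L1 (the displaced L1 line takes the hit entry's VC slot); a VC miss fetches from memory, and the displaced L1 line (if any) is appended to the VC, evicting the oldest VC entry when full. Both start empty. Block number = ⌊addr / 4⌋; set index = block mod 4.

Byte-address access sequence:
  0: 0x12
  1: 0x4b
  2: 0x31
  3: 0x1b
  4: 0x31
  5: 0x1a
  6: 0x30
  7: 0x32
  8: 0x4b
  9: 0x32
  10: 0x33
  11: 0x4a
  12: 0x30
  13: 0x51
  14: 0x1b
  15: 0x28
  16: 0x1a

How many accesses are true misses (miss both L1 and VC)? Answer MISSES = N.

MISSES = 6

#0 0x12→b4/s0 MISS; vc=[]
#1 0x4b→b18/s2 MISS; vc=[]
#2 0x31→b12/s0 MISS; vc=[4]
#3 0x1b→b6/s2 MISS; vc=[4,18]
#4 0x31→b12/s0 L1-HIT; vc=[4,18]
#5 0x1a→b6/s2 L1-HIT; vc=[4,18]
#6 0x30→b12/s0 L1-HIT; vc=[4,18]
#7 0x32→b12/s0 L1-HIT; vc=[4,18]
#8 0x4b→b18/s2 VC-HIT; vc=[4,6]
#9 0x32→b12/s0 L1-HIT; vc=[4,6]
#10 0x33→b12/s0 L1-HIT; vc=[4,6]
#11 0x4a→b18/s2 L1-HIT; vc=[4,6]
#12 0x30→b12/s0 L1-HIT; vc=[4,6]
#13 0x51→b20/s0 MISS; vc=[4,6,12]
#14 0x1b→b6/s2 VC-HIT; vc=[4,18,12]
#15 0x28→b10/s2 MISS; vc=[4,18,12,6]
#16 0x1a→b6/s2 VC-HIT; vc=[4,18,12,10]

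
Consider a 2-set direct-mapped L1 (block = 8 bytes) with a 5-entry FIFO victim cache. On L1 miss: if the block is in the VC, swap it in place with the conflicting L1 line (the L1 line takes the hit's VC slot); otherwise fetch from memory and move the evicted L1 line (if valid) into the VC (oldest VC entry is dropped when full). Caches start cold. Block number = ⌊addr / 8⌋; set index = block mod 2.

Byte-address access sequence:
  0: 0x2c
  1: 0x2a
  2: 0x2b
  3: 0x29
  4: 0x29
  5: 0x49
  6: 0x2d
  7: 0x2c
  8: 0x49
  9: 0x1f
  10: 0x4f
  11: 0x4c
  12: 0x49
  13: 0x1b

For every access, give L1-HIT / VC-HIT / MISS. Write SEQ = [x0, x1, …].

#0 0x2c→b5/s1 MISS; vc=[]
#1 0x2a→b5/s1 L1-HIT; vc=[]
#2 0x2b→b5/s1 L1-HIT; vc=[]
#3 0x29→b5/s1 L1-HIT; vc=[]
#4 0x29→b5/s1 L1-HIT; vc=[]
#5 0x49→b9/s1 MISS; vc=[5]
#6 0x2d→b5/s1 VC-HIT; vc=[9]
#7 0x2c→b5/s1 L1-HIT; vc=[9]
#8 0x49→b9/s1 VC-HIT; vc=[5]
#9 0x1f→b3/s1 MISS; vc=[5,9]
#10 0x4f→b9/s1 VC-HIT; vc=[5,3]
#11 0x4c→b9/s1 L1-HIT; vc=[5,3]
#12 0x49→b9/s1 L1-HIT; vc=[5,3]
#13 0x1b→b3/s1 VC-HIT; vc=[5,9]

SEQ = [MISS, L1-HIT, L1-HIT, L1-HIT, L1-HIT, MISS, VC-HIT, L1-HIT, VC-HIT, MISS, VC-HIT, L1-HIT, L1-HIT, VC-HIT]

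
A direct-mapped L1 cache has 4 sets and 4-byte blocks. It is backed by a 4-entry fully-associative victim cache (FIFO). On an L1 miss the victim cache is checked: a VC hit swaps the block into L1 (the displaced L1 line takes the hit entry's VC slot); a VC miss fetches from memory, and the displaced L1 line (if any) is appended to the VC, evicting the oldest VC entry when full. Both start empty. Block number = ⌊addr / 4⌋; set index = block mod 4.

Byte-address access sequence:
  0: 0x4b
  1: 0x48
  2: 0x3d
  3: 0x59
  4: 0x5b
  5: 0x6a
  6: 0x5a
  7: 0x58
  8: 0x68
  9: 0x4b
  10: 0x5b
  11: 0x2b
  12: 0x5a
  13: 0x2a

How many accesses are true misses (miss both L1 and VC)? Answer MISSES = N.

#0 0x4b→b18/s2 MISS; vc=[]
#1 0x48→b18/s2 L1-HIT; vc=[]
#2 0x3d→b15/s3 MISS; vc=[]
#3 0x59→b22/s2 MISS; vc=[18]
#4 0x5b→b22/s2 L1-HIT; vc=[18]
#5 0x6a→b26/s2 MISS; vc=[18,22]
#6 0x5a→b22/s2 VC-HIT; vc=[18,26]
#7 0x58→b22/s2 L1-HIT; vc=[18,26]
#8 0x68→b26/s2 VC-HIT; vc=[18,22]
#9 0x4b→b18/s2 VC-HIT; vc=[26,22]
#10 0x5b→b22/s2 VC-HIT; vc=[26,18]
#11 0x2b→b10/s2 MISS; vc=[26,18,22]
#12 0x5a→b22/s2 VC-HIT; vc=[26,18,10]
#13 0x2a→b10/s2 VC-HIT; vc=[26,18,22]

MISSES = 5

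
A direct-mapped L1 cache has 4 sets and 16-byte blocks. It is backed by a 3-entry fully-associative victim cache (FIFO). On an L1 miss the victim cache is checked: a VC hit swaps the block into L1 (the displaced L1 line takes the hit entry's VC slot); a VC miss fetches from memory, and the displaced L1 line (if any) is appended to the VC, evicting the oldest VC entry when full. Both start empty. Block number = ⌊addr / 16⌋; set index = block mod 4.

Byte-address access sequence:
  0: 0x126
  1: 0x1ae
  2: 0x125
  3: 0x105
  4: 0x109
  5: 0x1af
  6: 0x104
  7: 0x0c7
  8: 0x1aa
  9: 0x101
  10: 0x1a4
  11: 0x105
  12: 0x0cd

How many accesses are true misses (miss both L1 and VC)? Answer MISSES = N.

0: 0x126 (blk 18, set 2) → MISS  vc=[]
1: 0x1ae (blk 26, set 2) → MISS  vc=[18]
2: 0x125 (blk 18, set 2) → VC-HIT  vc=[26]
3: 0x105 (blk 16, set 0) → MISS  vc=[26]
4: 0x109 (blk 16, set 0) → L1-HIT  vc=[26]
5: 0x1af (blk 26, set 2) → VC-HIT  vc=[18]
6: 0x104 (blk 16, set 0) → L1-HIT  vc=[18]
7: 0xc7 (blk 12, set 0) → MISS  vc=[18, 16]
8: 0x1aa (blk 26, set 2) → L1-HIT  vc=[18, 16]
9: 0x101 (blk 16, set 0) → VC-HIT  vc=[18, 12]
10: 0x1a4 (blk 26, set 2) → L1-HIT  vc=[18, 12]
11: 0x105 (blk 16, set 0) → L1-HIT  vc=[18, 12]
12: 0xcd (blk 12, set 0) → VC-HIT  vc=[18, 16]

MISSES = 4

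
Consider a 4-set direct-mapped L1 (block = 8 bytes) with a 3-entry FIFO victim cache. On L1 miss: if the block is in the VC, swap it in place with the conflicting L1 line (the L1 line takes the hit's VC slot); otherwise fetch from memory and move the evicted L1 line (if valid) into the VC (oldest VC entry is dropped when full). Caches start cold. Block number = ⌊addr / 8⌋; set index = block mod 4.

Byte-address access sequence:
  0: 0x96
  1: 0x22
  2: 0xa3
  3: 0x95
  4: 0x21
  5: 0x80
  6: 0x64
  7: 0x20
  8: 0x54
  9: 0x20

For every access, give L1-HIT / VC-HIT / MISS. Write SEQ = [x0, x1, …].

SEQ = [MISS, MISS, MISS, L1-HIT, VC-HIT, MISS, MISS, VC-HIT, MISS, L1-HIT]

0: 0x96 (blk 18, set 2) → MISS  vc=[]
1: 0x22 (blk 4, set 0) → MISS  vc=[]
2: 0xa3 (blk 20, set 0) → MISS  vc=[4]
3: 0x95 (blk 18, set 2) → L1-HIT  vc=[4]
4: 0x21 (blk 4, set 0) → VC-HIT  vc=[20]
5: 0x80 (blk 16, set 0) → MISS  vc=[20, 4]
6: 0x64 (blk 12, set 0) → MISS  vc=[20, 4, 16]
7: 0x20 (blk 4, set 0) → VC-HIT  vc=[20, 12, 16]
8: 0x54 (blk 10, set 2) → MISS  vc=[12, 16, 18]
9: 0x20 (blk 4, set 0) → L1-HIT  vc=[12, 16, 18]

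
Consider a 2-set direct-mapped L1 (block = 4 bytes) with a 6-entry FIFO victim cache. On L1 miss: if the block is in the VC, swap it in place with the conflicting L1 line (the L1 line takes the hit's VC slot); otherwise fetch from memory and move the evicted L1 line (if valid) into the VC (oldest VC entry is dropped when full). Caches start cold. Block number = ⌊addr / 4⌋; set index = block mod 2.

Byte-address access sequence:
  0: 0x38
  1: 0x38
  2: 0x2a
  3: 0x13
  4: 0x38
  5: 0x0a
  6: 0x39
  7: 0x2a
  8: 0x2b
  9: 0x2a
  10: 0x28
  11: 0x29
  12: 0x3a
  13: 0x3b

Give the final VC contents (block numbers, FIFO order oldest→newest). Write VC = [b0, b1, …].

VC = [4, 10, 2]

  [0] addr=0x38 blk=14 s=0: MISS | VC []
  [1] addr=0x38 blk=14 s=0: L1-HIT | VC []
  [2] addr=0x2a blk=10 s=0: MISS | VC [14]
  [3] addr=0x13 blk=4 s=0: MISS | VC [14, 10]
  [4] addr=0x38 blk=14 s=0: VC-HIT | VC [4, 10]
  [5] addr=0xa blk=2 s=0: MISS | VC [4, 10, 14]
  [6] addr=0x39 blk=14 s=0: VC-HIT | VC [4, 10, 2]
  [7] addr=0x2a blk=10 s=0: VC-HIT | VC [4, 14, 2]
  [8] addr=0x2b blk=10 s=0: L1-HIT | VC [4, 14, 2]
  [9] addr=0x2a blk=10 s=0: L1-HIT | VC [4, 14, 2]
  [10] addr=0x28 blk=10 s=0: L1-HIT | VC [4, 14, 2]
  [11] addr=0x29 blk=10 s=0: L1-HIT | VC [4, 14, 2]
  [12] addr=0x3a blk=14 s=0: VC-HIT | VC [4, 10, 2]
  [13] addr=0x3b blk=14 s=0: L1-HIT | VC [4, 10, 2]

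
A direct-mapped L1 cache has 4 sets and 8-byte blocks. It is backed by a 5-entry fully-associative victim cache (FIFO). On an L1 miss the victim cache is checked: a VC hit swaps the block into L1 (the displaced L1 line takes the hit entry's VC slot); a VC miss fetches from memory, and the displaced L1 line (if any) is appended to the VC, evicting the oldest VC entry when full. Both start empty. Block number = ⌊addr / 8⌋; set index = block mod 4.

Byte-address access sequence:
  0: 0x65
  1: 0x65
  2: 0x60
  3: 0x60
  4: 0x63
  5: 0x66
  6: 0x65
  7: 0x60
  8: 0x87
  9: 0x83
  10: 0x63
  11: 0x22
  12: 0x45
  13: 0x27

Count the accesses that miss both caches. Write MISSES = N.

MISSES = 4

  [0] addr=0x65 blk=12 s=0: MISS | VC []
  [1] addr=0x65 blk=12 s=0: L1-HIT | VC []
  [2] addr=0x60 blk=12 s=0: L1-HIT | VC []
  [3] addr=0x60 blk=12 s=0: L1-HIT | VC []
  [4] addr=0x63 blk=12 s=0: L1-HIT | VC []
  [5] addr=0x66 blk=12 s=0: L1-HIT | VC []
  [6] addr=0x65 blk=12 s=0: L1-HIT | VC []
  [7] addr=0x60 blk=12 s=0: L1-HIT | VC []
  [8] addr=0x87 blk=16 s=0: MISS | VC [12]
  [9] addr=0x83 blk=16 s=0: L1-HIT | VC [12]
  [10] addr=0x63 blk=12 s=0: VC-HIT | VC [16]
  [11] addr=0x22 blk=4 s=0: MISS | VC [16, 12]
  [12] addr=0x45 blk=8 s=0: MISS | VC [16, 12, 4]
  [13] addr=0x27 blk=4 s=0: VC-HIT | VC [16, 12, 8]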